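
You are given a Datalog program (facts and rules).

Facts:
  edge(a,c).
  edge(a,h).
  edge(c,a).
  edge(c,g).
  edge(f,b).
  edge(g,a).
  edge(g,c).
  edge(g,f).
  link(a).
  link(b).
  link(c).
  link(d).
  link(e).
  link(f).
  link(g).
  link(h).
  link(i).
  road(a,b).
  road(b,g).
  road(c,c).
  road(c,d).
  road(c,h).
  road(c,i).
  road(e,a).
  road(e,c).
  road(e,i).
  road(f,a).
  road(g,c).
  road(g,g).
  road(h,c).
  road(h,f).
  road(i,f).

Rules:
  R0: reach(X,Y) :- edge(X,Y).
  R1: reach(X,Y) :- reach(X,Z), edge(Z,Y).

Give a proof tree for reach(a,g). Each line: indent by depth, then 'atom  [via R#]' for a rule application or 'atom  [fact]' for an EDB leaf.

reach(a,g)  [via R1]
  reach(a,c)  [via R0]
    edge(a,c)  [fact]
  edge(c,g)  [fact]

round 1: derive reach(a,c) via R0 from edge(a,c)
round 1: derive reach(a,h) via R0 from edge(a,h)
round 1: derive reach(c,a) via R0 from edge(c,a)
round 1: derive reach(c,g) via R0 from edge(c,g)
round 1: derive reach(f,b) via R0 from edge(f,b)
round 1: derive reach(g,a) via R0 from edge(g,a)
round 1: derive reach(g,c) via R0 from edge(g,c)
round 1: derive reach(g,f) via R0 from edge(g,f)
round 2: derive reach(a,a) via R1 from reach(a,c), edge(c,a)
round 2: derive reach(a,g) via R1 from reach(a,c), edge(c,g)
round 2: derive reach(c,c) via R1 from reach(c,a), edge(a,c)
round 2: derive reach(c,f) via R1 from reach(c,g), edge(g,f)
round 2: derive reach(c,h) via R1 from reach(c,a), edge(a,h)
round 2: derive reach(g,b) via R1 from reach(g,f), edge(f,b)
round 2: derive reach(g,g) via R1 from reach(g,c), edge(c,g)
round 2: derive reach(g,h) via R1 from reach(g,a), edge(a,h)
round 3: derive reach(a,f) via R1 from reach(a,g), edge(g,f)
round 3: derive reach(c,b) via R1 from reach(c,f), edge(f,b)
round 4: derive reach(a,b) via R1 from reach(a,f), edge(f,b)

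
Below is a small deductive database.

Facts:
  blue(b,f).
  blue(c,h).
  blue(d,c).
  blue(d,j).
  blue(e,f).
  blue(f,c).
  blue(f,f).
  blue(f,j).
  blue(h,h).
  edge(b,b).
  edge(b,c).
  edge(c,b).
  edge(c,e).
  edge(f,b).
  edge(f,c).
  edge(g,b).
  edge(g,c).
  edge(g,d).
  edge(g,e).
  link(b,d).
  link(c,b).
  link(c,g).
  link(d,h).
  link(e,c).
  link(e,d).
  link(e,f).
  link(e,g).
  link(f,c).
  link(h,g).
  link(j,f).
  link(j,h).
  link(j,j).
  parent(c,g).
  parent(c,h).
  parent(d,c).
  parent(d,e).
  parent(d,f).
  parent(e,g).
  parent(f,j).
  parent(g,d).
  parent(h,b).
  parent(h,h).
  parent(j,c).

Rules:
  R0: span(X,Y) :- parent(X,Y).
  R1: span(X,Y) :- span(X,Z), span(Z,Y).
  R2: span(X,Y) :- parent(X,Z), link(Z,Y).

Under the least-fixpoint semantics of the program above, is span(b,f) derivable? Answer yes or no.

no

round 1: derive span(c,g) via R0 from parent(c,g)
round 1: derive span(c,h) via R0 from parent(c,h)
round 1: derive span(d,c) via R0 from parent(d,c)
round 1: derive span(d,e) via R0 from parent(d,e)
round 1: derive span(d,f) via R0 from parent(d,f)
round 1: derive span(e,g) via R0 from parent(e,g)
round 1: derive span(f,j) via R0 from parent(f,j)
round 1: derive span(g,d) via R0 from parent(g,d)
round 1: derive span(h,b) via R0 from parent(h,b)
round 1: derive span(h,h) via R0 from parent(h,h)
round 1: derive span(j,c) via R0 from parent(j,c)
round 1: derive span(d,b) via R2 from parent(d,c), link(c,b)
round 1: derive span(d,d) via R2 from parent(d,e), link(e,d)
round 1: derive span(d,g) via R2 from parent(d,c), link(c,g)
round 1: derive span(f,f) via R2 from parent(f,j), link(j,f)
round 1: derive span(f,h) via R2 from parent(f,j), link(j,h)
round 1: derive span(g,h) via R2 from parent(g,d), link(d,h)
round 1: derive span(h,d) via R2 from parent(h,b), link(b,d)
round 1: derive span(h,g) via R2 from parent(h,h), link(h,g)
round 1: derive span(j,b) via R2 from parent(j,c), link(c,b)
round 1: derive span(j,g) via R2 from parent(j,c), link(c,g)
round 2: derive span(c,b) via R1 from span(c,h), span(h,b)
round 2: derive span(c,d) via R1 from span(c,g), span(g,d)
round 2: derive span(d,h) via R1 from span(d,c), span(c,h)
round 2: derive span(d,j) via R1 from span(d,f), span(f,j)
round 2: derive span(e,d) via R1 from span(e,g), span(g,d)
round 2: derive span(e,h) via R1 from span(e,g), span(g,h)
round 2: derive span(f,b) via R1 from span(f,h), span(h,b)
round 2: derive span(f,c) via R1 from span(f,j), span(j,c)
round 2: derive span(f,d) via R1 from span(f,h), span(h,d)
round 2: derive span(f,g) via R1 from span(f,h), span(h,g)
round 2: derive span(g,b) via R1 from span(g,d), span(d,b)
round 2: derive span(g,c) via R1 from span(g,d), span(d,c)
round 2: derive span(g,e) via R1 from span(g,d), span(d,e)
round 2: derive span(g,f) via R1 from span(g,d), span(d,f)
round 2: derive span(g,g) via R1 from span(g,d), span(d,g)
round 2: derive span(h,c) via R1 from span(h,d), span(d,c)
round 2: derive span(h,e) via R1 from span(h,d), span(d,e)
round 2: derive span(h,f) via R1 from span(h,d), span(d,f)
round 2: derive span(j,d) via R1 from span(j,g), span(g,d)
round 2: derive span(j,h) via R1 from span(j,c), span(c,h)
round 3: derive span(c,c) via R1 from span(c,d), span(d,c)
round 3: derive span(c,e) via R1 from span(c,d), span(d,e)
round 3: derive span(c,f) via R1 from span(c,d), span(d,f)
round 3: derive span(c,j) via R1 from span(c,d), span(d,j)
round 3: derive span(e,b) via R1 from span(e,d), span(d,b)
round 3: derive span(e,c) via R1 from span(e,d), span(d,c)
round 3: derive span(e,e) via R1 from span(e,d), span(d,e)
round 3: derive span(e,f) via R1 from span(e,d), span(d,f)
round 3: derive span(e,j) via R1 from span(e,d), span(d,j)
round 3: derive span(f,e) via R1 from span(f,d), span(d,e)
round 3: derive span(g,j) via R1 from span(g,d), span(d,j)
round 3: derive span(h,j) via R1 from span(h,d), span(d,j)
round 3: derive span(j,e) via R1 from span(j,d), span(d,e)
round 3: derive span(j,f) via R1 from span(j,d), span(d,f)
round 3: derive span(j,j) via R1 from span(j,d), span(d,j)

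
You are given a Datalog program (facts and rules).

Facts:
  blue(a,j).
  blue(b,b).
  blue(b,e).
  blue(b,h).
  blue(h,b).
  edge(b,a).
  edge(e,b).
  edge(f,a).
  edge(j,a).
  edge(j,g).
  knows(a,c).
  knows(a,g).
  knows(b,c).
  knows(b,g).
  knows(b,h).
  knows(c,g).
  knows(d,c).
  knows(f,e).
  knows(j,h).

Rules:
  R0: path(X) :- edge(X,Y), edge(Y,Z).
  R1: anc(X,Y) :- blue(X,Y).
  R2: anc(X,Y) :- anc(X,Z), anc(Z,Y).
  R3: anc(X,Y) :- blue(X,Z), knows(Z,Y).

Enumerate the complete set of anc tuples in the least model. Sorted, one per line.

anc(a,b)
anc(a,c)
anc(a,e)
anc(a,g)
anc(a,h)
anc(a,j)
anc(b,b)
anc(b,c)
anc(b,e)
anc(b,g)
anc(b,h)
anc(h,b)
anc(h,c)
anc(h,e)
anc(h,g)
anc(h,h)

round 1: derive anc(a,j) via R1 from blue(a,j)
round 1: derive anc(b,b) via R1 from blue(b,b)
round 1: derive anc(b,e) via R1 from blue(b,e)
round 1: derive anc(b,h) via R1 from blue(b,h)
round 1: derive anc(h,b) via R1 from blue(h,b)
round 1: derive anc(a,h) via R3 from blue(a,j), knows(j,h)
round 1: derive anc(b,c) via R3 from blue(b,b), knows(b,c)
round 1: derive anc(b,g) via R3 from blue(b,b), knows(b,g)
round 1: derive anc(h,c) via R3 from blue(h,b), knows(b,c)
round 1: derive anc(h,g) via R3 from blue(h,b), knows(b,g)
round 1: derive anc(h,h) via R3 from blue(h,b), knows(b,h)
round 2: derive anc(a,b) via R2 from anc(a,h), anc(h,b)
round 2: derive anc(a,c) via R2 from anc(a,h), anc(h,c)
round 2: derive anc(a,g) via R2 from anc(a,h), anc(h,g)
round 2: derive anc(h,e) via R2 from anc(h,b), anc(b,e)
round 3: derive anc(a,e) via R2 from anc(a,b), anc(b,e)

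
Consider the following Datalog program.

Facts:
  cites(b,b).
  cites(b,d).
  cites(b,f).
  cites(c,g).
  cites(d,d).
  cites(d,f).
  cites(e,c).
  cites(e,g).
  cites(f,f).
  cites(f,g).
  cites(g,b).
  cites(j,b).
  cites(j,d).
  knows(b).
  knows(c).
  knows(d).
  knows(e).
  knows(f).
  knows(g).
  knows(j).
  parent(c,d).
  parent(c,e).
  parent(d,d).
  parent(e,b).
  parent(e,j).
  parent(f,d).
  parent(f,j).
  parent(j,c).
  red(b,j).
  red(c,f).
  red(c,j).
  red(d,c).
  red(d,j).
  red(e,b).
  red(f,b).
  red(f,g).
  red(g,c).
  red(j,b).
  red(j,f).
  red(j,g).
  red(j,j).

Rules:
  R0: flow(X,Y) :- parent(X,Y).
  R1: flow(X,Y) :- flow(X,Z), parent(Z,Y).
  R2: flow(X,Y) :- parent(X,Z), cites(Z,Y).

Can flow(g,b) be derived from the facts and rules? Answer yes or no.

no

round 1: derive flow(c,d) via R0 from parent(c,d)
round 1: derive flow(c,e) via R0 from parent(c,e)
round 1: derive flow(d,d) via R0 from parent(d,d)
round 1: derive flow(e,b) via R0 from parent(e,b)
round 1: derive flow(e,j) via R0 from parent(e,j)
round 1: derive flow(f,d) via R0 from parent(f,d)
round 1: derive flow(f,j) via R0 from parent(f,j)
round 1: derive flow(j,c) via R0 from parent(j,c)
round 1: derive flow(c,c) via R2 from parent(c,e), cites(e,c)
round 1: derive flow(c,f) via R2 from parent(c,d), cites(d,f)
round 1: derive flow(c,g) via R2 from parent(c,e), cites(e,g)
round 1: derive flow(d,f) via R2 from parent(d,d), cites(d,f)
round 1: derive flow(e,d) via R2 from parent(e,b), cites(b,d)
round 1: derive flow(e,f) via R2 from parent(e,b), cites(b,f)
round 1: derive flow(f,b) via R2 from parent(f,j), cites(j,b)
round 1: derive flow(f,f) via R2 from parent(f,d), cites(d,f)
round 1: derive flow(j,g) via R2 from parent(j,c), cites(c,g)
round 2: derive flow(c,b) via R1 from flow(c,e), parent(e,b)
round 2: derive flow(c,j) via R1 from flow(c,e), parent(e,j)
round 2: derive flow(d,j) via R1 from flow(d,f), parent(f,j)
round 2: derive flow(e,c) via R1 from flow(e,j), parent(j,c)
round 2: derive flow(f,c) via R1 from flow(f,j), parent(j,c)
round 2: derive flow(j,d) via R1 from flow(j,c), parent(c,d)
round 2: derive flow(j,e) via R1 from flow(j,c), parent(c,e)
round 3: derive flow(d,c) via R1 from flow(d,j), parent(j,c)
round 3: derive flow(e,e) via R1 from flow(e,c), parent(c,e)
round 3: derive flow(f,e) via R1 from flow(f,c), parent(c,e)
round 3: derive flow(j,b) via R1 from flow(j,e), parent(e,b)
round 3: derive flow(j,j) via R1 from flow(j,e), parent(e,j)
round 4: derive flow(d,e) via R1 from flow(d,c), parent(c,e)
round 5: derive flow(d,b) via R1 from flow(d,e), parent(e,b)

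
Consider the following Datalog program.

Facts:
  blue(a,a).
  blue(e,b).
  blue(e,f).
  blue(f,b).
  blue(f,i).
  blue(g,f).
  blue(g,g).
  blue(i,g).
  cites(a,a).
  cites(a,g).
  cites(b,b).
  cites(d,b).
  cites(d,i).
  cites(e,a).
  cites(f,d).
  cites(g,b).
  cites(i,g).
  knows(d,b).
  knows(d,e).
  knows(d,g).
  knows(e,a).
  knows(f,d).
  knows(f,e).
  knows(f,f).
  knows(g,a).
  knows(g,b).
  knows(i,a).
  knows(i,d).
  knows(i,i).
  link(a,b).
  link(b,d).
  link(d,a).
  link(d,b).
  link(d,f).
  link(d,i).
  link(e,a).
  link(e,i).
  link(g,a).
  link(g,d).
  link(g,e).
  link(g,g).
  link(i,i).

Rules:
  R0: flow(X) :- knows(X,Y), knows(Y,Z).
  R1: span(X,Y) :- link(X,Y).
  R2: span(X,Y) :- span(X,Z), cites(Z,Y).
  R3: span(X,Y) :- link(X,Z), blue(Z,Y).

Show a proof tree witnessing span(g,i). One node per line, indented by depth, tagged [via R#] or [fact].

round 1: derive span(a,b) via R1 from link(a,b)
round 1: derive span(b,d) via R1 from link(b,d)
round 1: derive span(d,a) via R1 from link(d,a)
round 1: derive span(d,b) via R1 from link(d,b)
round 1: derive span(d,f) via R1 from link(d,f)
round 1: derive span(d,i) via R1 from link(d,i)
round 1: derive span(e,a) via R1 from link(e,a)
round 1: derive span(e,i) via R1 from link(e,i)
round 1: derive span(g,a) via R1 from link(g,a)
round 1: derive span(g,d) via R1 from link(g,d)
round 1: derive span(g,e) via R1 from link(g,e)
round 1: derive span(g,g) via R1 from link(g,g)
round 1: derive span(i,i) via R1 from link(i,i)
round 1: derive span(d,g) via R3 from link(d,i), blue(i,g)
round 1: derive span(e,g) via R3 from link(e,i), blue(i,g)
round 1: derive span(g,b) via R3 from link(g,e), blue(e,b)
round 1: derive span(g,f) via R3 from link(g,e), blue(e,f)
round 1: derive span(i,g) via R3 from link(i,i), blue(i,g)
round 2: derive span(b,b) via R2 from span(b,d), cites(d,b)
round 2: derive span(b,i) via R2 from span(b,d), cites(d,i)
round 2: derive span(d,d) via R2 from span(d,f), cites(f,d)
round 2: derive span(e,b) via R2 from span(e,g), cites(g,b)
round 2: derive span(g,i) via R2 from span(g,d), cites(d,i)
round 2: derive span(i,b) via R2 from span(i,g), cites(g,b)
round 3: derive span(b,g) via R2 from span(b,i), cites(i,g)

span(g,i)  [via R2]
  span(g,d)  [via R1]
    link(g,d)  [fact]
  cites(d,i)  [fact]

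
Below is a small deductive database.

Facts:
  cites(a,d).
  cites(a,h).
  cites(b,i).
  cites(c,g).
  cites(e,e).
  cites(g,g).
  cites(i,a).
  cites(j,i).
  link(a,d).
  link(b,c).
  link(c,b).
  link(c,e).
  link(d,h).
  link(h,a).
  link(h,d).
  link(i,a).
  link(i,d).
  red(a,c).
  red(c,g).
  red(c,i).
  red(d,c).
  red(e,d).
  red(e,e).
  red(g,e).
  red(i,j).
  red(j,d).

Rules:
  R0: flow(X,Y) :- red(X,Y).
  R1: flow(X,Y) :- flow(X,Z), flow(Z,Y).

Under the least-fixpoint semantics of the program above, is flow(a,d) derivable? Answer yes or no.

round 1: derive flow(a,c) via R0 from red(a,c)
round 1: derive flow(c,g) via R0 from red(c,g)
round 1: derive flow(c,i) via R0 from red(c,i)
round 1: derive flow(d,c) via R0 from red(d,c)
round 1: derive flow(e,d) via R0 from red(e,d)
round 1: derive flow(e,e) via R0 from red(e,e)
round 1: derive flow(g,e) via R0 from red(g,e)
round 1: derive flow(i,j) via R0 from red(i,j)
round 1: derive flow(j,d) via R0 from red(j,d)
round 2: derive flow(a,g) via R1 from flow(a,c), flow(c,g)
round 2: derive flow(a,i) via R1 from flow(a,c), flow(c,i)
round 2: derive flow(c,e) via R1 from flow(c,g), flow(g,e)
round 2: derive flow(c,j) via R1 from flow(c,i), flow(i,j)
round 2: derive flow(d,g) via R1 from flow(d,c), flow(c,g)
round 2: derive flow(d,i) via R1 from flow(d,c), flow(c,i)
round 2: derive flow(e,c) via R1 from flow(e,d), flow(d,c)
round 2: derive flow(g,d) via R1 from flow(g,e), flow(e,d)
round 2: derive flow(i,d) via R1 from flow(i,j), flow(j,d)
round 2: derive flow(j,c) via R1 from flow(j,d), flow(d,c)
round 3: derive flow(a,d) via R1 from flow(a,g), flow(g,d)
round 3: derive flow(a,e) via R1 from flow(a,c), flow(c,e)
round 3: derive flow(a,j) via R1 from flow(a,c), flow(c,j)
round 3: derive flow(c,c) via R1 from flow(c,e), flow(e,c)
round 3: derive flow(c,d) via R1 from flow(c,e), flow(e,d)
round 3: derive flow(d,d) via R1 from flow(d,g), flow(g,d)
round 3: derive flow(d,e) via R1 from flow(d,c), flow(c,e)
round 3: derive flow(d,j) via R1 from flow(d,c), flow(c,j)
round 3: derive flow(e,g) via R1 from flow(e,c), flow(c,g)
round 3: derive flow(e,i) via R1 from flow(e,c), flow(c,i)
round 3: derive flow(e,j) via R1 from flow(e,c), flow(c,j)
round 3: derive flow(g,c) via R1 from flow(g,d), flow(d,c)
round 3: derive flow(g,g) via R1 from flow(g,d), flow(d,g)
round 3: derive flow(g,i) via R1 from flow(g,d), flow(d,i)
round 3: derive flow(i,c) via R1 from flow(i,d), flow(d,c)
round 3: derive flow(i,g) via R1 from flow(i,d), flow(d,g)
round 3: derive flow(i,i) via R1 from flow(i,d), flow(d,i)
round 3: derive flow(j,e) via R1 from flow(j,c), flow(c,e)
round 3: derive flow(j,g) via R1 from flow(j,c), flow(c,g)
round 3: derive flow(j,i) via R1 from flow(j,c), flow(c,i)
round 3: derive flow(j,j) via R1 from flow(j,c), flow(c,j)
round 4: derive flow(g,j) via R1 from flow(g,c), flow(c,j)
round 4: derive flow(i,e) via R1 from flow(i,c), flow(c,e)

yes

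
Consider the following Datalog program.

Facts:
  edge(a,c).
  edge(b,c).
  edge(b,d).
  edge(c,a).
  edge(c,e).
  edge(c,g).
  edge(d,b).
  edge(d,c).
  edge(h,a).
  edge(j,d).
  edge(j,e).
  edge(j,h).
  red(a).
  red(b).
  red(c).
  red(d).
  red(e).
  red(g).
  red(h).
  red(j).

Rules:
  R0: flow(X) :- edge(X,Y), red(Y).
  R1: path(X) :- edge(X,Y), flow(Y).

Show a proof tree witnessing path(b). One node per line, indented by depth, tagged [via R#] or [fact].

round 1: derive flow(a) via R0 from edge(a,c), red(c)
round 1: derive flow(b) via R0 from edge(b,c), red(c)
round 1: derive flow(c) via R0 from edge(c,a), red(a)
round 1: derive flow(d) via R0 from edge(d,b), red(b)
round 1: derive flow(h) via R0 from edge(h,a), red(a)
round 1: derive flow(j) via R0 from edge(j,d), red(d)
round 2: derive path(a) via R1 from edge(a,c), flow(c)
round 2: derive path(b) via R1 from edge(b,c), flow(c)
round 2: derive path(c) via R1 from edge(c,a), flow(a)
round 2: derive path(d) via R1 from edge(d,b), flow(b)
round 2: derive path(h) via R1 from edge(h,a), flow(a)
round 2: derive path(j) via R1 from edge(j,d), flow(d)

path(b)  [via R1]
  edge(b,c)  [fact]
  flow(c)  [via R0]
    edge(c,a)  [fact]
    red(a)  [fact]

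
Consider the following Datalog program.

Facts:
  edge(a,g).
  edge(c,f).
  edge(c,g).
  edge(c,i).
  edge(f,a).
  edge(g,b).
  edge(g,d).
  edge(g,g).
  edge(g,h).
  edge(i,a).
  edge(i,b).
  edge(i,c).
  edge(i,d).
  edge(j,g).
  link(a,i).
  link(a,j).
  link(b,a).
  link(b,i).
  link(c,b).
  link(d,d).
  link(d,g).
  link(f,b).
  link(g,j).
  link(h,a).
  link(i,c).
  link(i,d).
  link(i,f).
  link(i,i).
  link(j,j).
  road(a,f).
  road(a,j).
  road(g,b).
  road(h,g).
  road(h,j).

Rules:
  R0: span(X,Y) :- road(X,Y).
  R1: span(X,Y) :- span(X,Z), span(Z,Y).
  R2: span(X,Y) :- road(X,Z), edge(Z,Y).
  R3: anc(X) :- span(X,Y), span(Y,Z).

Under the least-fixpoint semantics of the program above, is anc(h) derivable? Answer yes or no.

yes

round 1: derive span(a,f) via R0 from road(a,f)
round 1: derive span(a,j) via R0 from road(a,j)
round 1: derive span(g,b) via R0 from road(g,b)
round 1: derive span(h,g) via R0 from road(h,g)
round 1: derive span(h,j) via R0 from road(h,j)
round 1: derive span(a,a) via R2 from road(a,f), edge(f,a)
round 1: derive span(a,g) via R2 from road(a,j), edge(j,g)
round 1: derive span(h,b) via R2 from road(h,g), edge(g,b)
round 1: derive span(h,d) via R2 from road(h,g), edge(g,d)
round 1: derive span(h,h) via R2 from road(h,g), edge(g,h)
round 2: derive span(a,b) via R1 from span(a,g), span(g,b)
round 2: derive anc(a) via R3 from span(a,a), span(a,a)
round 2: derive anc(h) via R3 from span(h,g), span(g,b)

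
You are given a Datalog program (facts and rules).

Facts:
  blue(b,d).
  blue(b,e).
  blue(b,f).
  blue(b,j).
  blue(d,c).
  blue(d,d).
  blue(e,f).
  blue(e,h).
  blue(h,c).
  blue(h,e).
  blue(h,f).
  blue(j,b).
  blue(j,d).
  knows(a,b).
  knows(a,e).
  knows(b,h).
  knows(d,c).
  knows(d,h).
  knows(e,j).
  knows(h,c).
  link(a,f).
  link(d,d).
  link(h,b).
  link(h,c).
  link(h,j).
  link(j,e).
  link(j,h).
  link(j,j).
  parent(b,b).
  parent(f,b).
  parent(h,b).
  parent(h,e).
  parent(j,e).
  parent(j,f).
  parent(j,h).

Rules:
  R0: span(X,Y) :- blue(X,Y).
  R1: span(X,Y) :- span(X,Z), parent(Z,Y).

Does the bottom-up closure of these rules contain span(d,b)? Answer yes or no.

no

round 1: derive span(b,d) via R0 from blue(b,d)
round 1: derive span(b,e) via R0 from blue(b,e)
round 1: derive span(b,f) via R0 from blue(b,f)
round 1: derive span(b,j) via R0 from blue(b,j)
round 1: derive span(d,c) via R0 from blue(d,c)
round 1: derive span(d,d) via R0 from blue(d,d)
round 1: derive span(e,f) via R0 from blue(e,f)
round 1: derive span(e,h) via R0 from blue(e,h)
round 1: derive span(h,c) via R0 from blue(h,c)
round 1: derive span(h,e) via R0 from blue(h,e)
round 1: derive span(h,f) via R0 from blue(h,f)
round 1: derive span(j,b) via R0 from blue(j,b)
round 1: derive span(j,d) via R0 from blue(j,d)
round 2: derive span(b,b) via R1 from span(b,f), parent(f,b)
round 2: derive span(b,h) via R1 from span(b,j), parent(j,h)
round 2: derive span(e,b) via R1 from span(e,f), parent(f,b)
round 2: derive span(e,e) via R1 from span(e,h), parent(h,e)
round 2: derive span(h,b) via R1 from span(h,f), parent(f,b)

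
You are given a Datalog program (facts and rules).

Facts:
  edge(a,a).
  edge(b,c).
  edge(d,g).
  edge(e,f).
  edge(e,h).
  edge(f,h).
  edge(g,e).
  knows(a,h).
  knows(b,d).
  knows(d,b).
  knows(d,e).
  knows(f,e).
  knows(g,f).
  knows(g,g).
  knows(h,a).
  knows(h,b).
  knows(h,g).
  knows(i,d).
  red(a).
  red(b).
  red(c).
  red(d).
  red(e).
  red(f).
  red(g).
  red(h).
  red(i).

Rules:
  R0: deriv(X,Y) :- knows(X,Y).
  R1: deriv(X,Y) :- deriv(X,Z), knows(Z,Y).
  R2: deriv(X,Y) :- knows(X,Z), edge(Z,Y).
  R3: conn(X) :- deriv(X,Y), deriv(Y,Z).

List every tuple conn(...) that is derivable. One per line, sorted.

conn(a)
conn(b)
conn(d)
conn(f)
conn(g)
conn(h)
conn(i)

round 1: derive deriv(a,h) via R0 from knows(a,h)
round 1: derive deriv(b,d) via R0 from knows(b,d)
round 1: derive deriv(d,b) via R0 from knows(d,b)
round 1: derive deriv(d,e) via R0 from knows(d,e)
round 1: derive deriv(f,e) via R0 from knows(f,e)
round 1: derive deriv(g,f) via R0 from knows(g,f)
round 1: derive deriv(g,g) via R0 from knows(g,g)
round 1: derive deriv(h,a) via R0 from knows(h,a)
round 1: derive deriv(h,b) via R0 from knows(h,b)
round 1: derive deriv(h,g) via R0 from knows(h,g)
round 1: derive deriv(i,d) via R0 from knows(i,d)
round 1: derive deriv(b,g) via R2 from knows(b,d), edge(d,g)
round 1: derive deriv(d,c) via R2 from knows(d,b), edge(b,c)
round 1: derive deriv(d,f) via R2 from knows(d,e), edge(e,f)
round 1: derive deriv(d,h) via R2 from knows(d,e), edge(e,h)
round 1: derive deriv(f,f) via R2 from knows(f,e), edge(e,f)
round 1: derive deriv(f,h) via R2 from knows(f,e), edge(e,h)
round 1: derive deriv(g,e) via R2 from knows(g,g), edge(g,e)
round 1: derive deriv(g,h) via R2 from knows(g,f), edge(f,h)
round 1: derive deriv(h,c) via R2 from knows(h,b), edge(b,c)
round 1: derive deriv(h,e) via R2 from knows(h,g), edge(g,e)
round 1: derive deriv(i,g) via R2 from knows(i,d), edge(d,g)
round 2: derive deriv(a,a) via R1 from deriv(a,h), knows(h,a)
round 2: derive deriv(a,b) via R1 from deriv(a,h), knows(h,b)
round 2: derive deriv(a,g) via R1 from deriv(a,h), knows(h,g)
round 2: derive deriv(b,b) via R1 from deriv(b,d), knows(d,b)
round 2: derive deriv(b,e) via R1 from deriv(b,d), knows(d,e)
round 2: derive deriv(b,f) via R1 from deriv(b,g), knows(g,f)
round 2: derive deriv(d,a) via R1 from deriv(d,h), knows(h,a)
round 2: derive deriv(d,d) via R1 from deriv(d,b), knows(b,d)
round 2: derive deriv(d,g) via R1 from deriv(d,h), knows(h,g)
round 2: derive deriv(f,a) via R1 from deriv(f,h), knows(h,a)
round 2: derive deriv(f,b) via R1 from deriv(f,h), knows(h,b)
round 2: derive deriv(f,g) via R1 from deriv(f,h), knows(h,g)
round 2: derive deriv(g,a) via R1 from deriv(g,h), knows(h,a)
round 2: derive deriv(g,b) via R1 from deriv(g,h), knows(h,b)
round 2: derive deriv(h,d) via R1 from deriv(h,b), knows(b,d)
round 2: derive deriv(h,f) via R1 from deriv(h,g), knows(g,f)
round 2: derive deriv(h,h) via R1 from deriv(h,a), knows(a,h)
round 2: derive deriv(i,b) via R1 from deriv(i,d), knows(d,b)
round 2: derive deriv(i,e) via R1 from deriv(i,d), knows(d,e)
round 2: derive deriv(i,f) via R1 from deriv(i,g), knows(g,f)
round 2: derive conn(a) via R3 from deriv(a,h), deriv(h,a)
round 2: derive conn(b) via R3 from deriv(b,d), deriv(d,b)
round 2: derive conn(d) via R3 from deriv(d,b), deriv(b,d)
round 2: derive conn(f) via R3 from deriv(f,f), deriv(f,e)
round 2: derive conn(g) via R3 from deriv(g,f), deriv(f,e)
round 2: derive conn(h) via R3 from deriv(h,a), deriv(a,h)
round 2: derive conn(i) via R3 from deriv(i,d), deriv(d,b)
round 3: derive deriv(a,d) via R1 from deriv(a,b), knows(b,d)
round 3: derive deriv(a,f) via R1 from deriv(a,g), knows(g,f)
round 3: derive deriv(f,d) via R1 from deriv(f,b), knows(b,d)
round 3: derive deriv(g,d) via R1 from deriv(g,b), knows(b,d)
round 4: derive deriv(a,e) via R1 from deriv(a,d), knows(d,e)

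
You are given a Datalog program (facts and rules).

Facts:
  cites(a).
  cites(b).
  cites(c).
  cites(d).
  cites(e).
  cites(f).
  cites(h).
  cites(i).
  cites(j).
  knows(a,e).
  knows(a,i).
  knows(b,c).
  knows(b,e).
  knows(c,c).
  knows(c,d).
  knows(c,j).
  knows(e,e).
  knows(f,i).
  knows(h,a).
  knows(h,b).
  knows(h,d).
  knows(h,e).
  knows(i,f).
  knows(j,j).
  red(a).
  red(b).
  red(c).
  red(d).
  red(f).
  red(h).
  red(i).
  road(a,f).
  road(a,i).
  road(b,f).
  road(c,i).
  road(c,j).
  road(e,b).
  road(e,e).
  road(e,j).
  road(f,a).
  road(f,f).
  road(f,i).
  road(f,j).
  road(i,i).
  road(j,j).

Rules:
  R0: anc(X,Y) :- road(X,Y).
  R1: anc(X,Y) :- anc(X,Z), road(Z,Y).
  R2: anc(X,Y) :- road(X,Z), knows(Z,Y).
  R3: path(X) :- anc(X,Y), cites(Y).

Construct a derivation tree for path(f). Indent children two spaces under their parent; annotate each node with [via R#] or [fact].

path(f)  [via R3]
  anc(f,a)  [via R0]
    road(f,a)  [fact]
  cites(a)  [fact]

round 1: derive anc(a,f) via R0 from road(a,f)
round 1: derive anc(a,i) via R0 from road(a,i)
round 1: derive anc(b,f) via R0 from road(b,f)
round 1: derive anc(c,i) via R0 from road(c,i)
round 1: derive anc(c,j) via R0 from road(c,j)
round 1: derive anc(e,b) via R0 from road(e,b)
round 1: derive anc(e,e) via R0 from road(e,e)
round 1: derive anc(e,j) via R0 from road(e,j)
round 1: derive anc(f,a) via R0 from road(f,a)
round 1: derive anc(f,f) via R0 from road(f,f)
round 1: derive anc(f,i) via R0 from road(f,i)
round 1: derive anc(f,j) via R0 from road(f,j)
round 1: derive anc(i,i) via R0 from road(i,i)
round 1: derive anc(j,j) via R0 from road(j,j)
round 1: derive anc(b,i) via R2 from road(b,f), knows(f,i)
round 1: derive anc(c,f) via R2 from road(c,i), knows(i,f)
round 1: derive anc(e,c) via R2 from road(e,b), knows(b,c)
round 1: derive anc(f,e) via R2 from road(f,a), knows(a,e)
round 1: derive anc(i,f) via R2 from road(i,i), knows(i,f)
round 2: derive anc(a,a) via R1 from anc(a,f), road(f,a)
round 2: derive anc(a,j) via R1 from anc(a,f), road(f,j)
round 2: derive anc(b,a) via R1 from anc(b,f), road(f,a)
round 2: derive anc(b,j) via R1 from anc(b,f), road(f,j)
round 2: derive anc(c,a) via R1 from anc(c,f), road(f,a)
round 2: derive anc(e,f) via R1 from anc(e,b), road(b,f)
round 2: derive anc(e,i) via R1 from anc(e,c), road(c,i)
round 2: derive anc(f,b) via R1 from anc(f,e), road(e,b)
round 2: derive anc(i,a) via R1 from anc(i,f), road(f,a)
round 2: derive anc(i,j) via R1 from anc(i,f), road(f,j)
round 2: derive path(a) via R3 from anc(a,f), cites(f)
round 2: derive path(b) via R3 from anc(b,f), cites(f)
round 2: derive path(c) via R3 from anc(c,f), cites(f)
round 2: derive path(e) via R3 from anc(e,b), cites(b)
round 2: derive path(f) via R3 from anc(f,a), cites(a)
round 2: derive path(i) via R3 from anc(i,f), cites(f)
round 2: derive path(j) via R3 from anc(j,j), cites(j)
round 3: derive anc(e,a) via R1 from anc(e,f), road(f,a)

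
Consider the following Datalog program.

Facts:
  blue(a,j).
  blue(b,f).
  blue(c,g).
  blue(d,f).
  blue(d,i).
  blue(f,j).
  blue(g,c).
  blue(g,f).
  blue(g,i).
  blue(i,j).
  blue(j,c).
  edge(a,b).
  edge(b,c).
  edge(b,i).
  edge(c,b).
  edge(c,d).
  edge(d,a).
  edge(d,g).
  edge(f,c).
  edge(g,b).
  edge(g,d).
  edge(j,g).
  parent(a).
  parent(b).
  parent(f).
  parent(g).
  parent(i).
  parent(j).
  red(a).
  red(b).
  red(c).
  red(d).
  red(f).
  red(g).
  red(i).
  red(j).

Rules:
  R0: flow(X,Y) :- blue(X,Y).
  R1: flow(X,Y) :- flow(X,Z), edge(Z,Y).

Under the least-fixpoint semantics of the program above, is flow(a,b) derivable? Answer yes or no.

round 1: derive flow(a,j) via R0 from blue(a,j)
round 1: derive flow(b,f) via R0 from blue(b,f)
round 1: derive flow(c,g) via R0 from blue(c,g)
round 1: derive flow(d,f) via R0 from blue(d,f)
round 1: derive flow(d,i) via R0 from blue(d,i)
round 1: derive flow(f,j) via R0 from blue(f,j)
round 1: derive flow(g,c) via R0 from blue(g,c)
round 1: derive flow(g,f) via R0 from blue(g,f)
round 1: derive flow(g,i) via R0 from blue(g,i)
round 1: derive flow(i,j) via R0 from blue(i,j)
round 1: derive flow(j,c) via R0 from blue(j,c)
round 2: derive flow(a,g) via R1 from flow(a,j), edge(j,g)
round 2: derive flow(b,c) via R1 from flow(b,f), edge(f,c)
round 2: derive flow(c,b) via R1 from flow(c,g), edge(g,b)
round 2: derive flow(c,d) via R1 from flow(c,g), edge(g,d)
round 2: derive flow(d,c) via R1 from flow(d,f), edge(f,c)
round 2: derive flow(f,g) via R1 from flow(f,j), edge(j,g)
round 2: derive flow(g,b) via R1 from flow(g,c), edge(c,b)
round 2: derive flow(g,d) via R1 from flow(g,c), edge(c,d)
round 2: derive flow(i,g) via R1 from flow(i,j), edge(j,g)
round 2: derive flow(j,b) via R1 from flow(j,c), edge(c,b)
round 2: derive flow(j,d) via R1 from flow(j,c), edge(c,d)
round 3: derive flow(a,b) via R1 from flow(a,g), edge(g,b)
round 3: derive flow(a,d) via R1 from flow(a,g), edge(g,d)
round 3: derive flow(b,b) via R1 from flow(b,c), edge(c,b)
round 3: derive flow(b,d) via R1 from flow(b,c), edge(c,d)
round 3: derive flow(c,a) via R1 from flow(c,d), edge(d,a)
round 3: derive flow(c,c) via R1 from flow(c,b), edge(b,c)
round 3: derive flow(c,i) via R1 from flow(c,b), edge(b,i)
round 3: derive flow(d,b) via R1 from flow(d,c), edge(c,b)
round 3: derive flow(d,d) via R1 from flow(d,c), edge(c,d)
round 3: derive flow(f,b) via R1 from flow(f,g), edge(g,b)
round 3: derive flow(f,d) via R1 from flow(f,g), edge(g,d)
round 3: derive flow(g,a) via R1 from flow(g,d), edge(d,a)
round 3: derive flow(g,g) via R1 from flow(g,d), edge(d,g)
round 3: derive flow(i,b) via R1 from flow(i,g), edge(g,b)
round 3: derive flow(i,d) via R1 from flow(i,g), edge(g,d)
round 3: derive flow(j,a) via R1 from flow(j,d), edge(d,a)
round 3: derive flow(j,g) via R1 from flow(j,d), edge(d,g)
round 3: derive flow(j,i) via R1 from flow(j,b), edge(b,i)
round 4: derive flow(a,a) via R1 from flow(a,d), edge(d,a)
round 4: derive flow(a,c) via R1 from flow(a,b), edge(b,c)
round 4: derive flow(a,i) via R1 from flow(a,b), edge(b,i)
round 4: derive flow(b,a) via R1 from flow(b,d), edge(d,a)
round 4: derive flow(b,g) via R1 from flow(b,d), edge(d,g)
round 4: derive flow(b,i) via R1 from flow(b,b), edge(b,i)
round 4: derive flow(d,a) via R1 from flow(d,d), edge(d,a)
round 4: derive flow(d,g) via R1 from flow(d,d), edge(d,g)
round 4: derive flow(f,a) via R1 from flow(f,d), edge(d,a)
round 4: derive flow(f,c) via R1 from flow(f,b), edge(b,c)
round 4: derive flow(f,i) via R1 from flow(f,b), edge(b,i)
round 4: derive flow(i,a) via R1 from flow(i,d), edge(d,a)
round 4: derive flow(i,c) via R1 from flow(i,b), edge(b,c)
round 4: derive flow(i,i) via R1 from flow(i,b), edge(b,i)

yes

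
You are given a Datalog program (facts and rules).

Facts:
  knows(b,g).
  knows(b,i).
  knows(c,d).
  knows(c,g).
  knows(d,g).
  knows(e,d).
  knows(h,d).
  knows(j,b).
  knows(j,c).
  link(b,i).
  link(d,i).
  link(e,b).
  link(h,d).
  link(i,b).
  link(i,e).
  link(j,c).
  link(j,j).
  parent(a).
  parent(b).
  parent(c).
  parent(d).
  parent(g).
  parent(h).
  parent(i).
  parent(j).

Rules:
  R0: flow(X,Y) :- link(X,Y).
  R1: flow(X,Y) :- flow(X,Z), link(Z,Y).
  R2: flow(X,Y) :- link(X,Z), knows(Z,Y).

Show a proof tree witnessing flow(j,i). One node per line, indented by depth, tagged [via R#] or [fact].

flow(j,i)  [via R1]
  flow(j,b)  [via R2]
    link(j,j)  [fact]
    knows(j,b)  [fact]
  link(b,i)  [fact]

round 1: derive flow(b,i) via R0 from link(b,i)
round 1: derive flow(d,i) via R0 from link(d,i)
round 1: derive flow(e,b) via R0 from link(e,b)
round 1: derive flow(h,d) via R0 from link(h,d)
round 1: derive flow(i,b) via R0 from link(i,b)
round 1: derive flow(i,e) via R0 from link(i,e)
round 1: derive flow(j,c) via R0 from link(j,c)
round 1: derive flow(j,j) via R0 from link(j,j)
round 1: derive flow(e,g) via R2 from link(e,b), knows(b,g)
round 1: derive flow(e,i) via R2 from link(e,b), knows(b,i)
round 1: derive flow(h,g) via R2 from link(h,d), knows(d,g)
round 1: derive flow(i,d) via R2 from link(i,e), knows(e,d)
round 1: derive flow(i,g) via R2 from link(i,b), knows(b,g)
round 1: derive flow(i,i) via R2 from link(i,b), knows(b,i)
round 1: derive flow(j,b) via R2 from link(j,j), knows(j,b)
round 1: derive flow(j,d) via R2 from link(j,c), knows(c,d)
round 1: derive flow(j,g) via R2 from link(j,c), knows(c,g)
round 2: derive flow(b,b) via R1 from flow(b,i), link(i,b)
round 2: derive flow(b,e) via R1 from flow(b,i), link(i,e)
round 2: derive flow(d,b) via R1 from flow(d,i), link(i,b)
round 2: derive flow(d,e) via R1 from flow(d,i), link(i,e)
round 2: derive flow(e,e) via R1 from flow(e,i), link(i,e)
round 2: derive flow(h,i) via R1 from flow(h,d), link(d,i)
round 2: derive flow(j,i) via R1 from flow(j,b), link(b,i)
round 3: derive flow(h,b) via R1 from flow(h,i), link(i,b)
round 3: derive flow(h,e) via R1 from flow(h,i), link(i,e)
round 3: derive flow(j,e) via R1 from flow(j,i), link(i,e)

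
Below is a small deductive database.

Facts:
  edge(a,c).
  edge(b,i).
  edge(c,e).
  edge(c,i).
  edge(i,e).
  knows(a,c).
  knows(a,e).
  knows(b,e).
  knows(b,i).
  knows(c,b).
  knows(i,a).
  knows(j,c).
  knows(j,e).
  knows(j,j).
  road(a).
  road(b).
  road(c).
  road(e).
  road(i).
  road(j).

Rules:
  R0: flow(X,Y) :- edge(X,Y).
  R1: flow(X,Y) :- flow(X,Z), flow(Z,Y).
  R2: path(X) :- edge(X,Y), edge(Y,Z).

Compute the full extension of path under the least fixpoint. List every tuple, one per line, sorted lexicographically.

path(a)
path(b)
path(c)

round 1: derive path(a) via R2 from edge(a,c), edge(c,e)
round 1: derive path(b) via R2 from edge(b,i), edge(i,e)
round 1: derive path(c) via R2 from edge(c,i), edge(i,e)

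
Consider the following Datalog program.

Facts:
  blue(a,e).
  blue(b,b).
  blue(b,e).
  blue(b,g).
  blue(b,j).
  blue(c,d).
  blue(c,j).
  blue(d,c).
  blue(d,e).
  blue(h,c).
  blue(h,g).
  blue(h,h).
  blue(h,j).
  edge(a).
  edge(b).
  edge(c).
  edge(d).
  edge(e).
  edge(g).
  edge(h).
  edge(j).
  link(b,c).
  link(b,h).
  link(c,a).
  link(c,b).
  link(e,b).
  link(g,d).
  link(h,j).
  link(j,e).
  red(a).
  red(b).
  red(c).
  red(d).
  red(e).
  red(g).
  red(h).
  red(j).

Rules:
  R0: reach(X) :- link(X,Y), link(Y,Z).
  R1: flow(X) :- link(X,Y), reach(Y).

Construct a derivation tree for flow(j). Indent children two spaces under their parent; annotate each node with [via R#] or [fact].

round 1: derive reach(b) via R0 from link(b,c), link(c,a)
round 1: derive reach(c) via R0 from link(c,b), link(b,c)
round 1: derive reach(e) via R0 from link(e,b), link(b,c)
round 1: derive reach(h) via R0 from link(h,j), link(j,e)
round 1: derive reach(j) via R0 from link(j,e), link(e,b)
round 2: derive flow(b) via R1 from link(b,c), reach(c)
round 2: derive flow(c) via R1 from link(c,b), reach(b)
round 2: derive flow(e) via R1 from link(e,b), reach(b)
round 2: derive flow(h) via R1 from link(h,j), reach(j)
round 2: derive flow(j) via R1 from link(j,e), reach(e)

flow(j)  [via R1]
  link(j,e)  [fact]
  reach(e)  [via R0]
    link(e,b)  [fact]
    link(b,c)  [fact]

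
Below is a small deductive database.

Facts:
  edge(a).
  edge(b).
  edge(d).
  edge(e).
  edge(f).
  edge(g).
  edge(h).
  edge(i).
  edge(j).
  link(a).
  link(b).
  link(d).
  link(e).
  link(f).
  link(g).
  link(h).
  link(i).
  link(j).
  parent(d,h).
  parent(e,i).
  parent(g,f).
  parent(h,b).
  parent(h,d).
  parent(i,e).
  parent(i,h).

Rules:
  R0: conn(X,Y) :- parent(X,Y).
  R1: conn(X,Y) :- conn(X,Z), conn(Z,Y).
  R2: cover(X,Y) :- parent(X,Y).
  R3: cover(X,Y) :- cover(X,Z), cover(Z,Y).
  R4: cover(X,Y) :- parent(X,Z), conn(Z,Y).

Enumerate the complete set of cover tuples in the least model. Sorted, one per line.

round 1: derive conn(d,h) via R0 from parent(d,h)
round 1: derive conn(e,i) via R0 from parent(e,i)
round 1: derive conn(g,f) via R0 from parent(g,f)
round 1: derive conn(h,b) via R0 from parent(h,b)
round 1: derive conn(h,d) via R0 from parent(h,d)
round 1: derive conn(i,e) via R0 from parent(i,e)
round 1: derive conn(i,h) via R0 from parent(i,h)
round 1: derive cover(d,h) via R2 from parent(d,h)
round 1: derive cover(e,i) via R2 from parent(e,i)
round 1: derive cover(g,f) via R2 from parent(g,f)
round 1: derive cover(h,b) via R2 from parent(h,b)
round 1: derive cover(h,d) via R2 from parent(h,d)
round 1: derive cover(i,e) via R2 from parent(i,e)
round 1: derive cover(i,h) via R2 from parent(i,h)
round 2: derive conn(d,b) via R1 from conn(d,h), conn(h,b)
round 2: derive conn(d,d) via R1 from conn(d,h), conn(h,d)
round 2: derive conn(e,e) via R1 from conn(e,i), conn(i,e)
round 2: derive conn(e,h) via R1 from conn(e,i), conn(i,h)
round 2: derive conn(h,h) via R1 from conn(h,d), conn(d,h)
round 2: derive conn(i,b) via R1 from conn(i,h), conn(h,b)
round 2: derive conn(i,d) via R1 from conn(i,h), conn(h,d)
round 2: derive conn(i,i) via R1 from conn(i,e), conn(e,i)
round 2: derive cover(d,b) via R3 from cover(d,h), cover(h,b)
round 2: derive cover(d,d) via R3 from cover(d,h), cover(h,d)
round 2: derive cover(e,e) via R3 from cover(e,i), cover(i,e)
round 2: derive cover(e,h) via R3 from cover(e,i), cover(i,h)
round 2: derive cover(h,h) via R3 from cover(h,d), cover(d,h)
round 2: derive cover(i,b) via R3 from cover(i,h), cover(h,b)
round 2: derive cover(i,d) via R3 from cover(i,h), cover(h,d)
round 2: derive cover(i,i) via R3 from cover(i,e), cover(e,i)
round 3: derive conn(e,b) via R1 from conn(e,h), conn(h,b)
round 3: derive conn(e,d) via R1 from conn(e,h), conn(h,d)
round 3: derive cover(e,b) via R3 from cover(e,h), cover(h,b)
round 3: derive cover(e,d) via R3 from cover(e,h), cover(h,d)

cover(d,b)
cover(d,d)
cover(d,h)
cover(e,b)
cover(e,d)
cover(e,e)
cover(e,h)
cover(e,i)
cover(g,f)
cover(h,b)
cover(h,d)
cover(h,h)
cover(i,b)
cover(i,d)
cover(i,e)
cover(i,h)
cover(i,i)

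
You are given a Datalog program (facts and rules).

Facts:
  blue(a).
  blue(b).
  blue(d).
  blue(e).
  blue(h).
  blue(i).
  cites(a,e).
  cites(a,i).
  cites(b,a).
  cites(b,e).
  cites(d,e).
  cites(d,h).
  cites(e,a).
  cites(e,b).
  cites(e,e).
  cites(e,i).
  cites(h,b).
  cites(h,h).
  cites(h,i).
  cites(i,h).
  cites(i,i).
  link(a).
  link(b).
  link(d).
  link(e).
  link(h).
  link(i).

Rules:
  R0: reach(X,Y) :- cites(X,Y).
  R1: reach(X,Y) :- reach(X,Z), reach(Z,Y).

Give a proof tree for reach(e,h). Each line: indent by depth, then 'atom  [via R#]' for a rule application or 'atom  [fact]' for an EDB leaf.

reach(e,h)  [via R1]
  reach(e,i)  [via R0]
    cites(e,i)  [fact]
  reach(i,h)  [via R0]
    cites(i,h)  [fact]

round 1: derive reach(a,e) via R0 from cites(a,e)
round 1: derive reach(a,i) via R0 from cites(a,i)
round 1: derive reach(b,a) via R0 from cites(b,a)
round 1: derive reach(b,e) via R0 from cites(b,e)
round 1: derive reach(d,e) via R0 from cites(d,e)
round 1: derive reach(d,h) via R0 from cites(d,h)
round 1: derive reach(e,a) via R0 from cites(e,a)
round 1: derive reach(e,b) via R0 from cites(e,b)
round 1: derive reach(e,e) via R0 from cites(e,e)
round 1: derive reach(e,i) via R0 from cites(e,i)
round 1: derive reach(h,b) via R0 from cites(h,b)
round 1: derive reach(h,h) via R0 from cites(h,h)
round 1: derive reach(h,i) via R0 from cites(h,i)
round 1: derive reach(i,h) via R0 from cites(i,h)
round 1: derive reach(i,i) via R0 from cites(i,i)
round 2: derive reach(a,a) via R1 from reach(a,e), reach(e,a)
round 2: derive reach(a,b) via R1 from reach(a,e), reach(e,b)
round 2: derive reach(a,h) via R1 from reach(a,i), reach(i,h)
round 2: derive reach(b,b) via R1 from reach(b,e), reach(e,b)
round 2: derive reach(b,i) via R1 from reach(b,a), reach(a,i)
round 2: derive reach(d,a) via R1 from reach(d,e), reach(e,a)
round 2: derive reach(d,b) via R1 from reach(d,e), reach(e,b)
round 2: derive reach(d,i) via R1 from reach(d,e), reach(e,i)
round 2: derive reach(e,h) via R1 from reach(e,i), reach(i,h)
round 2: derive reach(h,a) via R1 from reach(h,b), reach(b,a)
round 2: derive reach(h,e) via R1 from reach(h,b), reach(b,e)
round 2: derive reach(i,b) via R1 from reach(i,h), reach(h,b)
round 3: derive reach(b,h) via R1 from reach(b,a), reach(a,h)
round 3: derive reach(i,a) via R1 from reach(i,b), reach(b,a)
round 3: derive reach(i,e) via R1 from reach(i,b), reach(b,e)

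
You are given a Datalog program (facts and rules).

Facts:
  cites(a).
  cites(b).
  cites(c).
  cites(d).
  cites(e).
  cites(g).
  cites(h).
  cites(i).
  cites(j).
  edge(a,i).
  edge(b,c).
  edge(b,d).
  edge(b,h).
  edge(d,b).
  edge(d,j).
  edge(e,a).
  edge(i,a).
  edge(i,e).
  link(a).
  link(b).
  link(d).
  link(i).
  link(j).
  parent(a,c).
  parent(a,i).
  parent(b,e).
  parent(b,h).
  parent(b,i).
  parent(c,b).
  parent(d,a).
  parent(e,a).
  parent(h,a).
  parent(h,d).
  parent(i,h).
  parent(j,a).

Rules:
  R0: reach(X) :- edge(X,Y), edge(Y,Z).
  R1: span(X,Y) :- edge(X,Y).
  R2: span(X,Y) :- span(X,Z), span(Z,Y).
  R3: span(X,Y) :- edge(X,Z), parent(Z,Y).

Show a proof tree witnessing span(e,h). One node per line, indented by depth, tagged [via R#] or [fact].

round 1: derive span(a,i) via R1 from edge(a,i)
round 1: derive span(b,c) via R1 from edge(b,c)
round 1: derive span(b,d) via R1 from edge(b,d)
round 1: derive span(b,h) via R1 from edge(b,h)
round 1: derive span(d,b) via R1 from edge(d,b)
round 1: derive span(d,j) via R1 from edge(d,j)
round 1: derive span(e,a) via R1 from edge(e,a)
round 1: derive span(i,a) via R1 from edge(i,a)
round 1: derive span(i,e) via R1 from edge(i,e)
round 1: derive span(a,h) via R3 from edge(a,i), parent(i,h)
round 1: derive span(b,a) via R3 from edge(b,d), parent(d,a)
round 1: derive span(b,b) via R3 from edge(b,c), parent(c,b)
round 1: derive span(d,a) via R3 from edge(d,j), parent(j,a)
round 1: derive span(d,e) via R3 from edge(d,b), parent(b,e)
round 1: derive span(d,h) via R3 from edge(d,b), parent(b,h)
round 1: derive span(d,i) via R3 from edge(d,b), parent(b,i)
round 1: derive span(e,c) via R3 from edge(e,a), parent(a,c)
round 1: derive span(e,i) via R3 from edge(e,a), parent(a,i)
round 1: derive span(i,c) via R3 from edge(i,a), parent(a,c)
round 1: derive span(i,i) via R3 from edge(i,a), parent(a,i)
round 2: derive span(a,a) via R2 from span(a,i), span(i,a)
round 2: derive span(a,c) via R2 from span(a,i), span(i,c)
round 2: derive span(a,e) via R2 from span(a,i), span(i,e)
round 2: derive span(b,e) via R2 from span(b,d), span(d,e)
round 2: derive span(b,i) via R2 from span(b,a), span(a,i)
round 2: derive span(b,j) via R2 from span(b,d), span(d,j)
round 2: derive span(d,c) via R2 from span(d,b), span(b,c)
round 2: derive span(d,d) via R2 from span(d,b), span(b,d)
round 2: derive span(e,e) via R2 from span(e,i), span(i,e)
round 2: derive span(e,h) via R2 from span(e,a), span(a,h)
round 2: derive span(i,h) via R2 from span(i,a), span(a,h)

span(e,h)  [via R2]
  span(e,a)  [via R1]
    edge(e,a)  [fact]
  span(a,h)  [via R3]
    edge(a,i)  [fact]
    parent(i,h)  [fact]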